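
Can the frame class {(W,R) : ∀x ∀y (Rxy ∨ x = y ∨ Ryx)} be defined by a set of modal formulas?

Modal frame validity is preserved under disjoint unions.
Take 2 disjoint single-world reflexive frames: each is trivially connected, but their disjoint union has 2 worlds with no edge between distinct components, so it is not connected.
Hence connectedness of R is not modally definable.

Not modally definable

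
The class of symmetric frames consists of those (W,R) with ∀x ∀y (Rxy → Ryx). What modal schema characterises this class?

A defining formula is s → □◇s (the B axiom).
Suppose s→□◇s is valid. Take Rxy and set V(s)={x}. Then s at x, so □◇s at x, so ◇s at y, so some z with Ryz has s; z=x, i.e. Ryx.

s → □◇s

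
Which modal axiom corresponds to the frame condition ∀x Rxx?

A defining formula is □s → s (the T axiom).
Suppose □s→s is valid. At any x set V(s)={w : Rxw}. Then □s holds at x, so s holds at x, i.e. Rxx.

□s → s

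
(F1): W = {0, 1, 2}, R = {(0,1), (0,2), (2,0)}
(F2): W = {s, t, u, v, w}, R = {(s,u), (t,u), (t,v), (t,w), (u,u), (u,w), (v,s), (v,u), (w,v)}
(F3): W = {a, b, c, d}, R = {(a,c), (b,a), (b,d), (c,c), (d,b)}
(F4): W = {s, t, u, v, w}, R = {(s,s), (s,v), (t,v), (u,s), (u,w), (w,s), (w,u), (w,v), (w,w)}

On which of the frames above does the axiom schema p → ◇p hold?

This is the axiom for reflexivity; its first-order frame correspondent is ∀x Rxx.
(F1): fails — world 0 does not see itself.
(F2): fails — world s does not see itself.
(F3): fails — world a does not see itself.
(F4): fails — world t does not see itself.

none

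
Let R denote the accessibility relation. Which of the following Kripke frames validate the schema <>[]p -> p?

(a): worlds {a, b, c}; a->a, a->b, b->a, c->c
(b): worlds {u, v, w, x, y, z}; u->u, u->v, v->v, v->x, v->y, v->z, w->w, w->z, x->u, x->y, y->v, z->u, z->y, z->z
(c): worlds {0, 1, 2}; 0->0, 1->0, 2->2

This is the axiom for symmetry; its first-order frame correspondent is forall x forall y (Rxy -> Ryx).
(a): holds.
(b): fails — Ruv but not Rvu.
(c): fails — R10 but not R01.

(a)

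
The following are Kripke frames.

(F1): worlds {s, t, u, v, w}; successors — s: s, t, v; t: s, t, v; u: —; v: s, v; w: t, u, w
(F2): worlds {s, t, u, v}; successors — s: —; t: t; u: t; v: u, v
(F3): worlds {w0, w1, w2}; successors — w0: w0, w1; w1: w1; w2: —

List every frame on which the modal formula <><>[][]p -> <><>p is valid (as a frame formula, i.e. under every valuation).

(F2), (F3)

This is the axiom for a generalized confluence (Geach) condition; its first-order frame correspondent is forall x forall y (x R^2 y -> exists w (y R^2 w & x R^2 w)).
(F1): fails — wR²u but no w* with uR²w* and wR²w*.
(F2): holds.
(F3): holds.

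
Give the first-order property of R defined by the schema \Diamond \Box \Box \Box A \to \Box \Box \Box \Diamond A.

\forall x \forall y \forall z ((xRy \wedge x R^3 z) \to \exists w (y R^3 w \wedge zRw))

This is a Sahlqvist (Geach-type) schema ◇^1□^3A → □^3◇^1A.
First-order correspondent: \forall x \forall y \forall z ((xRy \wedge x R^3 z) \to \exists w (y R^3 w \wedge zRw)).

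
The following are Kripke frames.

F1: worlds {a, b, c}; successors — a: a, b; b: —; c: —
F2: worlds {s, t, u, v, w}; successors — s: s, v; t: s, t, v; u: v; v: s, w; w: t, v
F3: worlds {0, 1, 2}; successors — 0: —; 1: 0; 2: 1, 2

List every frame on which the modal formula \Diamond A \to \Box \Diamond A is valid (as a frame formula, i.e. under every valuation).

The schema corresponds to the Euclidean property: \forall x \forall y \forall z (Rxy \wedge Rxz \to Ryz).
F1: fails — Rab and Raa but not Rba.
F2: fails — Rsv and Rsv but not Rvv.
F3: fails — R10 and R10 but not R00.
Valid on no frame.

none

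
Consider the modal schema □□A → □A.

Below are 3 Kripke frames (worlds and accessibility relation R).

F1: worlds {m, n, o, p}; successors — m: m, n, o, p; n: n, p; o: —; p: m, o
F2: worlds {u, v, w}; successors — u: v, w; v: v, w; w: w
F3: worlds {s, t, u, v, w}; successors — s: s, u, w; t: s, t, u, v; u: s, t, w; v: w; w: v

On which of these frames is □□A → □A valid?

Frame correspondent (Sahlqvist): ∀x ∀y (Rxy → ∃z (Rxz ∧ Rzy)) — i.e. density.
F1: condition met.
F2: condition met.
F3: fails — Rvw but no z with Rvz and Rzw.

F1, F2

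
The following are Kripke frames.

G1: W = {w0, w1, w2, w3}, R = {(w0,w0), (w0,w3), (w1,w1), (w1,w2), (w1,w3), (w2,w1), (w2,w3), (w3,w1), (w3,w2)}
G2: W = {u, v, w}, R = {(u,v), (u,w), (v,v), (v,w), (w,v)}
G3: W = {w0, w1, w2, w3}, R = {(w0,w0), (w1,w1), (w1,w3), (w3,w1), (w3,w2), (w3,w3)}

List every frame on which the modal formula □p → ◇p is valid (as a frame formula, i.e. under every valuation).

The schema corresponds to seriality: ∀x ∃y Rxy.
G1: holds.
G2: holds.
G3: fails — world w2 has no successor.

G1, G2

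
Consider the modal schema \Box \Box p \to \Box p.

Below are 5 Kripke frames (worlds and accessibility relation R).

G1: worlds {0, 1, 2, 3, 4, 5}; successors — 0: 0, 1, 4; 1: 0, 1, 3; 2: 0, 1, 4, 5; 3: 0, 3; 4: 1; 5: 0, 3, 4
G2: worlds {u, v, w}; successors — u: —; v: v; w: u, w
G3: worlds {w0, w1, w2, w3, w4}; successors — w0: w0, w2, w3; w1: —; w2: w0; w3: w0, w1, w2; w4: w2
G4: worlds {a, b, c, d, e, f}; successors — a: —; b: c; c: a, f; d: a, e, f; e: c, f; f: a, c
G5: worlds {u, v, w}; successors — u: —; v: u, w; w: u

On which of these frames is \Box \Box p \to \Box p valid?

Frame correspondent (Sahlqvist): \forall x \forall y (Rxy \to \exists z (Rxz \wedge Rzy)) — i.e. density.
G1: fails — R25 but no z with R2z and Rz5.
G2: ✓.
G3: fails — Rw3w1 but no z with Rw3z and Rzw1.
G4: fails — Rbc but no z with Rbz and Rzc.
G5: fails — Rwu but no z with Rwz and Rzu.
Valid on: G2.

G2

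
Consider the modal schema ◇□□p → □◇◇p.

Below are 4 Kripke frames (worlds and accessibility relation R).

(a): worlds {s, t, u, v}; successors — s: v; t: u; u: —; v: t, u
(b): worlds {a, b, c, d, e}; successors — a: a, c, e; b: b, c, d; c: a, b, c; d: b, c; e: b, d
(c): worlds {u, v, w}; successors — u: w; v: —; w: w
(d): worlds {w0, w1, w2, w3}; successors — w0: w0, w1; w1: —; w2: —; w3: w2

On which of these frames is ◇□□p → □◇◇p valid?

(b), (c)

This is the axiom for a generalized confluence (Geach) condition; its first-order frame correspondent is ∀x ∀y ∀z ((xRy ∧ xRz) → ∃w (yR²w ∧ zR²w)).
(a): fails — tRu, tRu but no w with uR²w and uR²w.
(b): holds.
(c): holds.
(d): fails — w0Rw0, w0Rw1 but no w with w0R²w and w1R²w.
Valid on: (b), (c).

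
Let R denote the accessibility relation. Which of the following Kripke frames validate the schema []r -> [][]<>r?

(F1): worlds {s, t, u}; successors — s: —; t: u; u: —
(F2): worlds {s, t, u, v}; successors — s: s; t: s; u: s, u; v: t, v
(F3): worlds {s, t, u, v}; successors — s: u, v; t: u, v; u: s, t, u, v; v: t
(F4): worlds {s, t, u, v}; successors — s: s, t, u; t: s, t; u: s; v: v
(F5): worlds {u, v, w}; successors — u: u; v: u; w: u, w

Frame correspondent (Sahlqvist): forall x forall z (x R^2 z -> exists w (xRw & zRw)) — i.e. a generalized confluence (Geach) condition.
(F1): holds.
(F2): fails — vR²s but no w with vRw and sRw.
(F3): fails — sR²v but no w with sRw and vRw.
(F4): holds.
(F5): holds.

(F1), (F4), (F5)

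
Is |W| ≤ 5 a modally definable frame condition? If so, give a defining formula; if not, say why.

Not definable by any modal formula

If a class were modally definable it would be closed under disjoint unions (Goldblatt–Thomason).
Any modal formula valid on each of 6 disjoint one-world frames is valid on their disjoint union (validity is preserved under disjoint unions). Each one-world frame has |W|=1≤5, but the union has |W|=6.
So no modal formula (or set of formulas) defines exactly the |W|≤5 frames.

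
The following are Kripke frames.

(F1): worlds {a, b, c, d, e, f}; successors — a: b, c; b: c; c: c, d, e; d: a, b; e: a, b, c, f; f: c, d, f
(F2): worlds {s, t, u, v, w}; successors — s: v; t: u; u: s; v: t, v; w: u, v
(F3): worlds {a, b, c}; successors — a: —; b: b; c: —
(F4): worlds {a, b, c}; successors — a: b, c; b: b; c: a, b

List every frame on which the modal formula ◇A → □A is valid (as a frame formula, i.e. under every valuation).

(F3)

The schema corresponds to partial functionality: ∀x ∀y ∀z (Rxy ∧ Rxz → y = z).
(F1): fails — a sees both b and c.
(F2): fails — v sees both t and v.
(F3): ✓.
(F4): fails — a sees both b and c.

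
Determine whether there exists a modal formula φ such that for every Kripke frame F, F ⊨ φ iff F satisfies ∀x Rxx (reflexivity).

The condition is reflexivity. A defining modal formula is □r → r.
Suppose □r→r is valid. At any x set V(r)={w : Rxw}. Then □r holds at x, so r holds at x, i.e. Rxx.

Definable; □r → r defines it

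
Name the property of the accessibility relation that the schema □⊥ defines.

emptiness of R

□⊥ is valid iff no world has any successor (otherwise □⊥ fails at any world with one).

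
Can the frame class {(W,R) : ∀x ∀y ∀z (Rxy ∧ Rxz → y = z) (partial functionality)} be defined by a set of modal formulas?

Yes, by ◇q → □q

The condition is partial functionality. A defining modal formula is ◇q → □q.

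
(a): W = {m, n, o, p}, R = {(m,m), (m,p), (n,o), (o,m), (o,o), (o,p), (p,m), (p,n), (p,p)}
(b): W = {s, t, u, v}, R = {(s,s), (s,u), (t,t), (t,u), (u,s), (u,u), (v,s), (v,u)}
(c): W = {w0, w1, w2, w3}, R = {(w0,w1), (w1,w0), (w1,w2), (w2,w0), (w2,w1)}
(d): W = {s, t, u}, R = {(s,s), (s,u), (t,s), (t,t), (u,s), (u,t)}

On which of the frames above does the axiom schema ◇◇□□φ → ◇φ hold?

The schema corresponds to a generalized confluence (Geach) condition: ∀x ∀y (xR²y → ∃w (yR²w ∧ xRw)).
(a): fails — nR²m but no w with mR²w and nRw.
(b): satisfies the condition.
(c): fails — w0R²w0 but no w with w0R²w and w0Rw.
(d): satisfies the condition.

(b), (d)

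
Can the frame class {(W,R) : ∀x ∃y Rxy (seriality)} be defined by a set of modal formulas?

Yes — defined by □p → ◇p

Yes: it is seriality, defined by the D schema □p → ◇p.
Suppose □p→◇p is valid. At any x set V(p)=W. Then □p at x, so ◇p at x, so x has a successor.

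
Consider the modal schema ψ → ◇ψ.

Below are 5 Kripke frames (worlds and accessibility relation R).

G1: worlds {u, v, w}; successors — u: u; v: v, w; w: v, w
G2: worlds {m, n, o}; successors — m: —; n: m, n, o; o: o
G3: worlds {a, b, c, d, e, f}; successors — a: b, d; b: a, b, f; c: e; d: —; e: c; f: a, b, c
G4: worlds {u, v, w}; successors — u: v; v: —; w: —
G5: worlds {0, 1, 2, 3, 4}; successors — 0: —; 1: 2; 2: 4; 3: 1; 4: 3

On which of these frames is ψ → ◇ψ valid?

G1

This is the axiom for reflexivity; its first-order frame correspondent is ∀x Rxx.
G1: condition met.
G2: fails — world m does not see itself.
G3: fails — world a does not see itself.
G4: fails — world u does not see itself.
G5: fails — world 0 does not see itself.
Valid on: G1.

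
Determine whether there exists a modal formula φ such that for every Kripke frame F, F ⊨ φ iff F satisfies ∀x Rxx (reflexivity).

Yes: it is reflexivity, defined by the T schema □q → q.
Suppose □q→q is valid. At any x set V(q)={w : Rxw}. Then □q holds at x, so q holds at x, i.e. Rxx.

Yes — defined by □q → q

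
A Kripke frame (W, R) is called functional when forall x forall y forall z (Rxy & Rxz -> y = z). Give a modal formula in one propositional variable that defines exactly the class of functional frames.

The condition is partial functionality. The CD schema ◇q → □q defines it.
Suppose ◇q→□q is valid. Take Rxy, Rxz and set V(q)={y}. Then ◇q at x, so □q at x, so q at z, i.e. z=y.

◇q → □q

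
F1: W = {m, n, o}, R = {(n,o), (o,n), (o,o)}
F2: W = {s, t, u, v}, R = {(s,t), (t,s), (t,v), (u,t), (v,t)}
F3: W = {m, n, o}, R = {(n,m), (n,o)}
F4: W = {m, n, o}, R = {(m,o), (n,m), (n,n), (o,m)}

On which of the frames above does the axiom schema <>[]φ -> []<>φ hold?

F1, F2

The schema corresponds to convergence: forall x forall y forall z (Rxy & Rxz -> exists w (Ryw & Rzw)).
F1: condition met.
F2: condition met.
F3: fails — Rno and Rno but o and o have no common successor.
F4: fails — Rnn and Rnm but n and m have no common successor.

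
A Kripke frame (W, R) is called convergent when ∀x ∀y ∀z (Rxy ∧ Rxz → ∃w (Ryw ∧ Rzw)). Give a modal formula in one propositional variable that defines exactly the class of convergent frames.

The condition is convergence. The .2 schema ◇□q → □◇q defines it.

◇□q → □◇q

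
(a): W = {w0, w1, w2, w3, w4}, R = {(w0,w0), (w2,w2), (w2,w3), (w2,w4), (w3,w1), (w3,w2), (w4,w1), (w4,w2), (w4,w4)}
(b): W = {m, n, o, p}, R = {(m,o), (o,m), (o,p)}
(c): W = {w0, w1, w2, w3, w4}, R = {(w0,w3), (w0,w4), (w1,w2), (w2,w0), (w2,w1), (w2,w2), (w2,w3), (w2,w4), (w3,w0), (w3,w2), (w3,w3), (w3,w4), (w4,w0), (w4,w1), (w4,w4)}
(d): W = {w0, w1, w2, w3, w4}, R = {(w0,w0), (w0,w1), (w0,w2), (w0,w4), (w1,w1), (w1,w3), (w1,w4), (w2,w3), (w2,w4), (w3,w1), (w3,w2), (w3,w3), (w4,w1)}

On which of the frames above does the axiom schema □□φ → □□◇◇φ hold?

(c), (d)

This is the axiom for a generalized confluence (Geach) condition; its first-order frame correspondent is ∀x ∀z (xR²z → ∃w (xR²w ∧ zR²w)).
(a): fails — w2R²w1 but no w with w2R²w and w1R²w.
(b): fails — mR²p but no w with mR²w and pR²w.
(c): condition met.
(d): condition met.
Valid on: (c), (d).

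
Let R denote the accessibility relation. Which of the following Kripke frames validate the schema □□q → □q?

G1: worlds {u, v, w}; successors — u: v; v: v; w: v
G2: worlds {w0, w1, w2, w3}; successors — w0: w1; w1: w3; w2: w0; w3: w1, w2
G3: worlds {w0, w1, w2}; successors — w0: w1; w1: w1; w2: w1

The schema corresponds to density: ∀x ∀y (Rxy → ∃z (Rxz ∧ Rzy)).
G1: ✓.
G2: fails — Rw3w1 but no z with Rw3z and Rzw1.
G3: ✓.
Valid on: G1, G3.

G1, G3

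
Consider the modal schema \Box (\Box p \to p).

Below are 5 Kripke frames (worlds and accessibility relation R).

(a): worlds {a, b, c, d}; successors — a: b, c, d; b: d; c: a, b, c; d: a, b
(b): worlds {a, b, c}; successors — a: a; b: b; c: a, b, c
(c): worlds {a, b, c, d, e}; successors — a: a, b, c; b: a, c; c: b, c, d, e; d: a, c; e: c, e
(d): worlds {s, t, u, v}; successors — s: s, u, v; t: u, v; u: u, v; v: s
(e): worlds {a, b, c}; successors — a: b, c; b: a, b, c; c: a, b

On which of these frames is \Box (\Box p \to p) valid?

(b)

The schema corresponds to shift-reflexivity: \forall x \forall y (Rxy \to Ryy).
(a): fails — Rab but not Rbb.
(b): condition met.
(c): fails — Rcd but not Rdd.
(d): fails — Ruv but not Rvv.
(e): fails — Rbc but not Rcc.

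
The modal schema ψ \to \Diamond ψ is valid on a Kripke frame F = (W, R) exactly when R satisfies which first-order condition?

Replacing ψ by ¬ψ and contraposing gives the equivalent schema □ψ → ψ.
Suppose □ψ→ψ is valid. At any x set V(ψ)={w : Rxw}. Then □ψ holds at x, so ψ holds at x, i.e. Rxx.
Conversely, any frame satisfying \forall x Rxx validates the schema.
Frame condition: \forall x Rxx.

Reflexivity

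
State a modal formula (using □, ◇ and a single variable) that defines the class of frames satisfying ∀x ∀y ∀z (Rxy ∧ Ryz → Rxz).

□q → □□q

A defining formula is □q → □□q (the 4 axiom).
Suppose □q→□□q is valid. Take Rxy, Ryz and set V(q)={w : Rxw}. Then □q at x, so □□q at x, so □q at y, so q at z, i.e. Rxz.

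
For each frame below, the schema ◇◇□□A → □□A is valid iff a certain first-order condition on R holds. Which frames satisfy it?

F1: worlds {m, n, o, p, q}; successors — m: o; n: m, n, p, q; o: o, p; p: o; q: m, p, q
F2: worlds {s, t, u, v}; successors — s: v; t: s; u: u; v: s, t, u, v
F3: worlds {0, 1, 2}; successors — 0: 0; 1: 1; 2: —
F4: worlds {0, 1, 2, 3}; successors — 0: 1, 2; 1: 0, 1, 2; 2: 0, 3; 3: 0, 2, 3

F3, F4

The schema corresponds to a generalized confluence (Geach) condition: ∀x ∀y ∀z ((xR²y ∧ xR²z) → ∃w (yR²w ∧ z = w)).
F1: fails — nR²m, nR²m but no w with mR²w and m=w.
F2: fails — sR²t, sR²s but no w with tR²w and s=w.
F3: condition met.
F4: condition met.
Valid on: F3, F4.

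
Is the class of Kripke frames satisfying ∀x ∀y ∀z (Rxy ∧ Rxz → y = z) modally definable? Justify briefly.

This is a Sahlqvist condition; the CD axiom ◇p → □p defines it.
Suppose ◇p→□p is valid. Take Rxy, Rxz and set V(p)={y}. Then ◇p at x, so □p at x, so p at z, i.e. z=y.

Definable; ◇p → □p defines it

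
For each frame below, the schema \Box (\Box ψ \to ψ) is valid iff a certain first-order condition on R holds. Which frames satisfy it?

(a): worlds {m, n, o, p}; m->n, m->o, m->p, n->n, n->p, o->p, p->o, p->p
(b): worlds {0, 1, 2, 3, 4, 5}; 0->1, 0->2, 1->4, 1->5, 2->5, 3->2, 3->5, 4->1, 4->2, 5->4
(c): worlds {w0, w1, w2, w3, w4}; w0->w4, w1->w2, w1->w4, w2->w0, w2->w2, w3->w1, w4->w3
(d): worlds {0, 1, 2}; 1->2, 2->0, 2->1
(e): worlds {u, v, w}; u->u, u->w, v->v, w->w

(e)

Frame correspondent (Sahlqvist): \forall x \forall y (Rxy \to Ryy) — i.e. shift-reflexivity.
(a): fails — Rpo but not Roo.
(b): fails — R32 but not R22.
(c): fails — Rw0w4 but not Rw4w4.
(d): fails — R12 but not R22.
(e): holds.
Valid on: (e).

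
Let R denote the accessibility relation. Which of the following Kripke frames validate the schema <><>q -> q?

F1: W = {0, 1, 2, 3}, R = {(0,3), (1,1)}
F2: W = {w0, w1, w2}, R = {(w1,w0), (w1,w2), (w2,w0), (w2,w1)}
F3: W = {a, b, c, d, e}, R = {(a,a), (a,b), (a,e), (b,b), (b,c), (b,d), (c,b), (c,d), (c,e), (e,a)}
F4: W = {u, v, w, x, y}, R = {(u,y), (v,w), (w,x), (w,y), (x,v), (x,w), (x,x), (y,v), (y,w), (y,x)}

This is the axiom for a generalized confluence (Geach) condition; its first-order frame correspondent is forall x forall y (x R^2 y -> exists w (y = w & x = w)).
F1: condition met.
F2: fails — w1R²w0 but w0 ≠ w1.
F3: fails — aR²b but b ≠ a.
F4: fails — uR²v but v ≠ u.

F1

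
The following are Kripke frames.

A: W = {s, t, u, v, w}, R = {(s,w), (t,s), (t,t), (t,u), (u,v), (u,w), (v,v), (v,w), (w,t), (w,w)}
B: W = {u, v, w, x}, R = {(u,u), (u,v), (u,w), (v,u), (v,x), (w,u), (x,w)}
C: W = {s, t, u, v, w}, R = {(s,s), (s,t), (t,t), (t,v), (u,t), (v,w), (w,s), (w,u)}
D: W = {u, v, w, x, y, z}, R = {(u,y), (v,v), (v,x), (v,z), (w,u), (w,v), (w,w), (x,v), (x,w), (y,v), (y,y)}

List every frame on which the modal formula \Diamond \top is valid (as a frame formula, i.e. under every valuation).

A, B, C

This is the axiom for seriality; its first-order frame correspondent is \forall x \exists y Rxy.
A: satisfies the condition.
B: satisfies the condition.
C: satisfies the condition.
D: fails — world z has no successor.
Valid on: A, B, C.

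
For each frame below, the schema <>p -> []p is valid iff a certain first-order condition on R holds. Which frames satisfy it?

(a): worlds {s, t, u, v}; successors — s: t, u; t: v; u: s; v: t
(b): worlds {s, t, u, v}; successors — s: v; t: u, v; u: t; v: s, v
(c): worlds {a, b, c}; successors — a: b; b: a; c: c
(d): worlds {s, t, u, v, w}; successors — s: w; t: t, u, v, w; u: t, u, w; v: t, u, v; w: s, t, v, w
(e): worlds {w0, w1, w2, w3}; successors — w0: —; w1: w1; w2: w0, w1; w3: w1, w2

Frame correspondent (Sahlqvist): forall x forall y forall z (Rxy & Rxz -> y = z) — i.e. partial functionality.
(a): fails — s sees both t and u.
(b): fails — t sees both u and v.
(c): holds.
(d): fails — t sees both t and u.
(e): fails — w2 sees both w0 and w1.

(c)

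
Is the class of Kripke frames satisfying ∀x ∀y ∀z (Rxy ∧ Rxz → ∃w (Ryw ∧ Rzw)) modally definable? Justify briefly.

The condition is convergence. A defining modal formula is ◇□q → □◇q.
Suppose ◇□q→□◇q is valid. Take Rxy, Rxz and set V(q)={w : Ryw}. Then □q at y so ◇□q at x, so □◇q at x, so ◇q at z, giving w with Rzw and Ryw.

Yes — defined by ◇□q → □◇q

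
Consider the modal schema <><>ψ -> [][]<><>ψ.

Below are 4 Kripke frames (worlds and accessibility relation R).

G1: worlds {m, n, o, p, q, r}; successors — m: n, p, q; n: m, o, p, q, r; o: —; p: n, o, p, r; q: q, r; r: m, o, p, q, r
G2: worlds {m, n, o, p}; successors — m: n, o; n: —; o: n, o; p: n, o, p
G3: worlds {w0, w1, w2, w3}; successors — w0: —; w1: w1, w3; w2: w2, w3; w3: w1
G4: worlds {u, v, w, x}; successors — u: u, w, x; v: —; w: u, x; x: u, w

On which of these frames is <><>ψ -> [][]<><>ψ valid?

Frame correspondent (Sahlqvist): forall x forall y forall z ((x R^2 y & x R^2 z) -> exists w (y = w & z R^2 w)) — i.e. a generalized confluence (Geach) condition.
G1: fails — mR²m, mR²o but no w with m=w and oR²w.
G2: fails — mR²n, mR²n but no w with n=w and nR²w.
G3: fails — w2R²w2, w2R²w1 but no w with w2=w and w1R²w.
G4: condition met.
Valid on: G4.

G4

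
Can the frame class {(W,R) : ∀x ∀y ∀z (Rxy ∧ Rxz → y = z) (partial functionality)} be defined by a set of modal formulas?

Definable; ◇q → □q defines it

This is a Sahlqvist condition; the CD axiom ◇q → □q defines it.
Suppose ◇q→□q is valid. Take Rxy, Rxz and set V(q)={y}. Then ◇q at x, so □q at x, so q at z, i.e. z=y.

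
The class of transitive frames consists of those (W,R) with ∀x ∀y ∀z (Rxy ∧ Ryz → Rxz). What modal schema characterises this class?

A defining formula is □ψ → □□ψ (the 4 axiom).
Suppose □ψ→□□ψ is valid. Take Rxy, Ryz and set V(ψ)={w : Rxw}. Then □ψ at x, so □□ψ at x, so □ψ at y, so ψ at z, i.e. Rxz.

□ψ → □□ψ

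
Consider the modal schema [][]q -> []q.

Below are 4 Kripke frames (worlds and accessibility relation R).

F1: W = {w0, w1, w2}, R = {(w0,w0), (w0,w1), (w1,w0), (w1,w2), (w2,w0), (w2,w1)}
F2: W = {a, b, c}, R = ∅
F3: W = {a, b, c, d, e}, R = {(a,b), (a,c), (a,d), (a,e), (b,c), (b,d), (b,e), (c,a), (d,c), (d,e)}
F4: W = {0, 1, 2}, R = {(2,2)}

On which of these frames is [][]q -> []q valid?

Frame correspondent (Sahlqvist): forall x forall y (Rxy -> exists z (Rxz & Rzy)) — i.e. density.
F1: fails — Rw1w2 but no z with Rw1z and Rzw2.
F2: satisfies the condition.
F3: fails — Rde but no z with Rdz and Rze.
F4: satisfies the condition.

F2, F4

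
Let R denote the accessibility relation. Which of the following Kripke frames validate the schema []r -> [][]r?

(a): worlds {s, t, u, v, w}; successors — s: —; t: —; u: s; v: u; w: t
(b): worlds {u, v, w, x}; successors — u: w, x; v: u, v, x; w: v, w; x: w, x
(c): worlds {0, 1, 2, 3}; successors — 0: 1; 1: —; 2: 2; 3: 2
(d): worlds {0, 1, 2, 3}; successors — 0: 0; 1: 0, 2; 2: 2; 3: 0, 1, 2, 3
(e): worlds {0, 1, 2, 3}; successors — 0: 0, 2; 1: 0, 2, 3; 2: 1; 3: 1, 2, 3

Frame correspondent (Sahlqvist): forall x forall y forall z (Rxy & Ryz -> Rxz) — i.e. transitivity.
(a): fails — Rvu and Rus but not Rvs.
(b): fails — Rxw and Rwv but not Rxv.
(c): ✓.
(d): ✓.
(e): fails — R02 and R21 but not R01.
Valid on: (c), (d).

(c), (d)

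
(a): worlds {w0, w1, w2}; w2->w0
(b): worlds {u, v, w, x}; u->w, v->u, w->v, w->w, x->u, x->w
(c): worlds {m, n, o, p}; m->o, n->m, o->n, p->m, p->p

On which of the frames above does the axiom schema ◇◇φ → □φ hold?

(a)

The schema corresponds to a generalized confluence (Geach) condition: ∀x ∀y ∀z ((xR²y ∧ xRz) → ∃w (y = w ∧ z = w)).
(a): ✓.
(b): fails — uR²v, uRw but v ≠ w.
(c): fails — mR²n, mRo but n ≠ o.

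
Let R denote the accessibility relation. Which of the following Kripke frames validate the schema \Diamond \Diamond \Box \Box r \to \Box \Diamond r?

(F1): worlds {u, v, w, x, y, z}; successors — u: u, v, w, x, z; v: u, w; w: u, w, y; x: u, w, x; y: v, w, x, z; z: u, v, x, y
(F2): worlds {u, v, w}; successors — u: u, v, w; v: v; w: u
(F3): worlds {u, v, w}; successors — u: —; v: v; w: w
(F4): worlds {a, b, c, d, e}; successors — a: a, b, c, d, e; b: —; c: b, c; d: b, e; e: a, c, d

(F1), (F3)

The schema corresponds to a generalized confluence (Geach) condition: \forall x \forall y \forall z ((x R^2 y \wedge xRz) \to \exists w (y R^2 w \wedge zRw)).
(F1): satisfies the condition.
(F2): fails — uR²v, uRw but no t with vR²t and wRt.
(F3): satisfies the condition.
(F4): fails — aR²a, aRb but no w with aR²w and bRw.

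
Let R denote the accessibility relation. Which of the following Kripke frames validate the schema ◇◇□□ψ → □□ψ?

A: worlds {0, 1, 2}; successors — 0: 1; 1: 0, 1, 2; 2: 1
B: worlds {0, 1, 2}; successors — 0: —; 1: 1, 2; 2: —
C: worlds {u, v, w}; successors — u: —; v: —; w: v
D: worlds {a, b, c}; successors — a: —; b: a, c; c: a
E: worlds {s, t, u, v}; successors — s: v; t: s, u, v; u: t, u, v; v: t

Frame correspondent (Sahlqvist): ∀x ∀y ∀z ((xR²y ∧ xR²z) → ∃w (yR²w ∧ z = w)) — i.e. a generalized confluence (Geach) condition.
A: satisfies the condition.
B: fails — 1R²2, 1R²1 but no w with 2R²w and 1=w.
C: satisfies the condition.
D: fails — bR²a, bR²a but no w with aR²w and a=w.
E: fails — tR²v, tR²t but no w with vR²w and t=w.
Valid on: A, C.

A, C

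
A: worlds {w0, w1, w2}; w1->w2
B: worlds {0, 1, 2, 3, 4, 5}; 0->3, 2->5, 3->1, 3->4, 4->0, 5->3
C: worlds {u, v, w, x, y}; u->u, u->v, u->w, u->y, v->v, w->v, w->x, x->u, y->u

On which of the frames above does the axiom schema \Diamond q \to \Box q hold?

A

The schema corresponds to partial functionality: \forall x \forall y \forall z (Rxy \wedge Rxz \to y = z).
A: holds.
B: fails — 3 sees both 1 and 4.
C: fails — u sees both u and v.
Valid on: A.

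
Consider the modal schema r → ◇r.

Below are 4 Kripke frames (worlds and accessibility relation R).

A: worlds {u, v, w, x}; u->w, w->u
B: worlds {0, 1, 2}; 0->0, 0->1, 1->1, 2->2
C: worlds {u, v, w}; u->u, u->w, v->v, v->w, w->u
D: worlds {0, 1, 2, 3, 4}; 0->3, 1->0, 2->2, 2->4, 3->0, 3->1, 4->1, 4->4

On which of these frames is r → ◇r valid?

B

The schema corresponds to reflexivity: ∀x Rxx.
A: fails — world u does not see itself.
B: condition met.
C: fails — world w does not see itself.
D: fails — world 0 does not see itself.
Valid on: B.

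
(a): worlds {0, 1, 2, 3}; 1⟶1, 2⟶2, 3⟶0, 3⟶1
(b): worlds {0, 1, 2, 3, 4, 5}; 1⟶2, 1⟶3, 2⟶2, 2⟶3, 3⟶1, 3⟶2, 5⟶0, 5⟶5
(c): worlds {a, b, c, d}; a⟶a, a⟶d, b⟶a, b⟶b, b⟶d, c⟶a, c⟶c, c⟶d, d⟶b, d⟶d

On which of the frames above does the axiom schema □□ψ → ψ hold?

The schema corresponds to a generalized confluence (Geach) condition: ∀x ∃w (xR²w ∧ x = w).
(a): fails — at 0 but no w with 0R²w and 0=w.
(b): fails — at 0 but no w with 0R²w and 0=w.
(c): ✓.
Valid on: (c).

(c)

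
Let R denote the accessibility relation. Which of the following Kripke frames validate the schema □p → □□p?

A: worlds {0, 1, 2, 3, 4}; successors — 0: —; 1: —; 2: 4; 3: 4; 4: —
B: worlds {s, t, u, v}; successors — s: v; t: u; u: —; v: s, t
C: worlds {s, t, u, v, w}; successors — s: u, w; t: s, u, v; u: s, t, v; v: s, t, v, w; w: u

A

The schema corresponds to transitivity: ∀x ∀y ∀z (Rxy ∧ Ryz → Rxz).
A: holds.
B: fails — Rsv and Rvs but not Rss.
C: fails — Ruv and Rvw but not Ruw.
Valid on: A.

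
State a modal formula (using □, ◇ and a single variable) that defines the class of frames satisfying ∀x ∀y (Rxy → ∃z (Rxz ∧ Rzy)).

The condition is density. The C4 schema □□r → □r defines it.

□□r → □r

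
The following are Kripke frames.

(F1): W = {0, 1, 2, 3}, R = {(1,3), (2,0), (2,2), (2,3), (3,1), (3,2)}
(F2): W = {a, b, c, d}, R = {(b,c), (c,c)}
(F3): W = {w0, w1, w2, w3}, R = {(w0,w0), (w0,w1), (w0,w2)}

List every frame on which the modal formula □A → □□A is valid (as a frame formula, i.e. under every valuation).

The schema corresponds to transitivity: ∀x ∀y ∀z (Rxy ∧ Ryz → Rxz).
(F1): fails — R32 and R23 but not R33.
(F2): satisfies the condition.
(F3): satisfies the condition.

(F2), (F3)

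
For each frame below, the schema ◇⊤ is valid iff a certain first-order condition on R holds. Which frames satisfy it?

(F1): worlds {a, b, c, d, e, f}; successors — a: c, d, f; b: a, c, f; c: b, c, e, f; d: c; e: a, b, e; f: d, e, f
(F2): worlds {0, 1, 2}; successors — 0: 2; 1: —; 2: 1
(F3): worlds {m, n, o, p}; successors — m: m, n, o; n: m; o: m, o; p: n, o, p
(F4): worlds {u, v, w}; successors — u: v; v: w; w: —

This is the axiom for seriality; its first-order frame correspondent is ∀x ∃y Rxy.
(F1): condition met.
(F2): fails — world 1 has no successor.
(F3): condition met.
(F4): fails — world w has no successor.
Valid on: (F1), (F3).

(F1), (F3)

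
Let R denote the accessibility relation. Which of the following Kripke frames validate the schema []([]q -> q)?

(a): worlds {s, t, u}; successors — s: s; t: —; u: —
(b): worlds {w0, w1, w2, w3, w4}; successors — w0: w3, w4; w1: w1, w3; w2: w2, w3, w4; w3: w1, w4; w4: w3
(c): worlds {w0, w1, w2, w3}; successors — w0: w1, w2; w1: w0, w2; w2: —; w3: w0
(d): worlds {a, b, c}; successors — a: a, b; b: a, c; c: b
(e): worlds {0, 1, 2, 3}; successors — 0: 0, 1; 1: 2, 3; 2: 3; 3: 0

Frame correspondent (Sahlqvist): forall x forall y (Rxy -> Ryy) — i.e. shift-reflexivity.
(a): condition met.
(b): fails — Rw0w4 but not Rw4w4.
(c): fails — Rw1w2 but not Rw2w2.
(d): fails — Rbc but not Rcc.
(e): fails — R12 but not R22.

(a)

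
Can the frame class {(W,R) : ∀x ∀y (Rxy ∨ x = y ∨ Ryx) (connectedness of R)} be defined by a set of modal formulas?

Not modally definable

Any modally definable frame class is closed under disjoint unions.
Take 3 disjoint single-world reflexive frames: each is trivially connected, but their disjoint union has 3 worlds with no edge between distinct components, so it is not connected.
So the class is not modally definable.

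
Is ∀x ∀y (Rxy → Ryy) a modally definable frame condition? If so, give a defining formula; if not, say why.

Yes — defined by □(□r → r)

The condition is shift-reflexivity. A defining modal formula is □(□r → r).
Suppose □(□r→r) is valid. Take Rxy and set V(r)={w : Ryw}. Then at y, □r holds; since □(□r→r) at x, □r→r at y, so r at y, i.e. Ryy.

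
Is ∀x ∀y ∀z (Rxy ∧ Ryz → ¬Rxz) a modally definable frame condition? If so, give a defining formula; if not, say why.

Any modally definable frame class is closed under surjective bounded morphisms.
The 3-cycle (worlds a,b,c with a→b→c→a) is intransitive. Mapping every world to a single reflexive point • is a surjective bounded morphism; the reflexive point is not intransitive (R••∧R•• but R••).
So the class is not modally definable.

No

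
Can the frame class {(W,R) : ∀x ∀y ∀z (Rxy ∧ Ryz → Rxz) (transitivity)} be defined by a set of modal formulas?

The condition is transitivity. A defining modal formula is □r → □□r.
Suppose □r→□□r is valid. Take Rxy, Ryz and set V(r)={w : Rxw}. Then □r at x, so □□r at x, so □r at y, so r at z, i.e. Rxz.

Definable; □r → □□r defines it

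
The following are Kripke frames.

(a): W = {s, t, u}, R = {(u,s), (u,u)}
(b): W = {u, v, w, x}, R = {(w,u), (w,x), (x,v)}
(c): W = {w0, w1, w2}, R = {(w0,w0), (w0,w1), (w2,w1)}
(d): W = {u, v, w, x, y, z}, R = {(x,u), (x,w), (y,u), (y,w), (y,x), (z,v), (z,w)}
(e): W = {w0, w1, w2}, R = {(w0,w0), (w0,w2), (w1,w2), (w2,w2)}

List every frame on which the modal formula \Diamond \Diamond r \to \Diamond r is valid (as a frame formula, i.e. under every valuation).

(a), (c), (d), (e)

This is the axiom for transitivity; its first-order frame correspondent is \forall x \forall y \forall z (Rxy \wedge Ryz \to Rxz).
(a): condition met.
(b): fails — Rwx and Rxv but not Rwv.
(c): condition met.
(d): condition met.
(e): condition met.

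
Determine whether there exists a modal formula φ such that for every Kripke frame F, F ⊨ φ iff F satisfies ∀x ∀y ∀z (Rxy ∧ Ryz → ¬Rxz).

If a class were modally definable it would be closed under surjective bounded morphisms (Goldblatt–Thomason).
The 7-cycle (worlds 0,1,2,3,4,5,6 with 0→1→2→3→4→5→6→0) is intransitive. Mapping every world to a single reflexive point • is a surjective bounded morphism; the reflexive point is not intransitive (R••∧R•• but R••).
So the class is not modally definable.

No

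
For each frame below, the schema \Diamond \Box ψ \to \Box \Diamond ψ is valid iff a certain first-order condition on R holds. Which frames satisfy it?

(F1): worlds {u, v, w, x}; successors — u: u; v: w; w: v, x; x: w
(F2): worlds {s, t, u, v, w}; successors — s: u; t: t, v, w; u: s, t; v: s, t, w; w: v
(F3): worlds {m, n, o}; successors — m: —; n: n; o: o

The schema corresponds to convergence: \forall x \forall y \forall z (Rxy \wedge Rxz \to \exists w (Ryw \wedge Rzw)).
(F1): ✓.
(F2): fails — Rtv and Rtw but v and w have no common successor.
(F3): ✓.
Valid on: (F1), (F3).

(F1), (F3)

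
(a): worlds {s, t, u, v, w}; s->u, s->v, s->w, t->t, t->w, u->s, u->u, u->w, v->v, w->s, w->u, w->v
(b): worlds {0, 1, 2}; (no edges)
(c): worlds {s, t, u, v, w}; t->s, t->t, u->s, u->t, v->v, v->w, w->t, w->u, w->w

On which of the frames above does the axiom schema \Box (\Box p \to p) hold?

Frame correspondent (Sahlqvist): \forall x \forall y (Rxy \to Ryy) — i.e. shift-reflexivity.
(a): fails — Ruw but not Rww.
(b): holds.
(c): fails — Rwu but not Ruu.
Valid on: (b).

(b)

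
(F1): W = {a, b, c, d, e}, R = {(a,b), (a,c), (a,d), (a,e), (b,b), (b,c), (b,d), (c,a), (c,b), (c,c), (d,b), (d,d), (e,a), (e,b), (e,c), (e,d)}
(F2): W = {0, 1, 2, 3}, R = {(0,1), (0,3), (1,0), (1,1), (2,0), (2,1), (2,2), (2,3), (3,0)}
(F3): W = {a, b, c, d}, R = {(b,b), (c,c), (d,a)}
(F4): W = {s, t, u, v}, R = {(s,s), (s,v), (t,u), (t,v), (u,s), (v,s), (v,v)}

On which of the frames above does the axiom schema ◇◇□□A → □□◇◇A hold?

The schema corresponds to a generalized confluence (Geach) condition: ∀x ∀y ∀z ((xR²y ∧ xR²z) → ∃w (yR²w ∧ zR²w)).
(F1): ✓.
(F2): ✓.
(F3): ✓.
(F4): ✓.
Valid on: (F1), (F2), (F3), (F4).

(F1), (F2), (F3), (F4)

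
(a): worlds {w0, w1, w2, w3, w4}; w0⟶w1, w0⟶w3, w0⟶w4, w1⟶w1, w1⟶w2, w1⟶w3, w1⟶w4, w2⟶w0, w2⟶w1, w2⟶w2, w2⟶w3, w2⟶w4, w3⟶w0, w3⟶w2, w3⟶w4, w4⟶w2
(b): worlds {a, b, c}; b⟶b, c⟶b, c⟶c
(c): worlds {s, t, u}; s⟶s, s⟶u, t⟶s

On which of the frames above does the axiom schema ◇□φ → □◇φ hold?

This is the axiom for convergence; its first-order frame correspondent is ∀x ∀y ∀z (Rxy ∧ Rxz → ∃w (Ryw ∧ Rzw)).
(a): fails — Rw2w4 and Rw2w0 but w4 and w0 have no common successor.
(b): holds.
(c): fails — Rsu and Rsu but u and u have no common successor.

(b)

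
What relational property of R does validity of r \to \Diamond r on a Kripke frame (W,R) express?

reflexivity: \forall x Rxx

This is frame-equivalent to □r → r (substitute ¬r for r and contrapose).
Suppose □r→r is valid. At any x set V(r)={w : Rxw}. Then □r holds at x, so r holds at x, i.e. Rxx.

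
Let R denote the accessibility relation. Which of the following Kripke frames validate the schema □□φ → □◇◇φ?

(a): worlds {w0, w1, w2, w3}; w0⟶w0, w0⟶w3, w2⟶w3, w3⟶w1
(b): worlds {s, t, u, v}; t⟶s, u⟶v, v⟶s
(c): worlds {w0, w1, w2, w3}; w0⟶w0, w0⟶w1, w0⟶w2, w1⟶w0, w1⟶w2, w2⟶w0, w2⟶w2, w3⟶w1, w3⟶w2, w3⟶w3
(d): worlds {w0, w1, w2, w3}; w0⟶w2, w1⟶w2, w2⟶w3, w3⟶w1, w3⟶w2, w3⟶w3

Frame correspondent (Sahlqvist): ∀x ∀z (xRz → ∃w (xR²w ∧ zR²w)) — i.e. a generalized confluence (Geach) condition.
(a): fails — w0Rw3 but no w with w0R²w and w3R²w.
(b): fails — tRs but no w with tR²w and sR²w.
(c): ✓.
(d): ✓.

(c), (d)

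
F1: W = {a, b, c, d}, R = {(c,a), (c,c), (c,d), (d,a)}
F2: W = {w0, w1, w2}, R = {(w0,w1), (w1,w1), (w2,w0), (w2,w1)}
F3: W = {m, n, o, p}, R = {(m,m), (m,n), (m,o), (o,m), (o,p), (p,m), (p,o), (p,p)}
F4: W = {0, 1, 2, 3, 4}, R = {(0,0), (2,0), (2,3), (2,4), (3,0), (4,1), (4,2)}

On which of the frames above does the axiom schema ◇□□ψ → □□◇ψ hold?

Frame correspondent (Sahlqvist): ∀x ∀y ∀z ((xRy ∧ xR²z) → ∃w (yR²w ∧ zRw)) — i.e. a generalized confluence (Geach) condition.
F1: fails — cRa, cR²a but no w with aR²w and aRw.
F2: condition met.
F3: fails — mRm, mR²n but no w with mR²w and nRw.
F4: fails — 2R0, 2R²1 but no w with 0R²w and 1Rw.
Valid on: F2.

F2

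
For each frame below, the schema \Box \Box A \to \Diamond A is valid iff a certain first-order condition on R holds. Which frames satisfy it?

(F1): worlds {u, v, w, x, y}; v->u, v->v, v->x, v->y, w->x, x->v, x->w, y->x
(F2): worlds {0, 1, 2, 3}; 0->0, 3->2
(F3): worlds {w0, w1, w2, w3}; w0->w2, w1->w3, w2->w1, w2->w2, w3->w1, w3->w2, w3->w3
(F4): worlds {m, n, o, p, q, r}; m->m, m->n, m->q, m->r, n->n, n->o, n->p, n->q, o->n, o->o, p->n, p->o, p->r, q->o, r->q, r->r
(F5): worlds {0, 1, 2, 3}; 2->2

Frame correspondent (Sahlqvist): \forall x \exists w (x R^2 w \wedge xRw) — i.e. a generalized confluence (Geach) condition.
(F1): fails — at u but no t with uR²t and uRt.
(F2): fails — at 1 but no w with 1R²w and 1Rw.
(F3): condition met.
(F4): condition met.
(F5): fails — at 0 but no w with 0R²w and 0Rw.

(F3), (F4)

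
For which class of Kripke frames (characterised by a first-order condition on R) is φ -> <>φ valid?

This is a form of the T axiom.
It corresponds to reflexivity: forall x Rxx.

reflexivity: forall x Rxx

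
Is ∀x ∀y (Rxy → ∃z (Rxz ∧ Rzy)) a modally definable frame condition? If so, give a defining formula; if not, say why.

Yes, by □□p → □p

Yes: it is density, defined by the C4 schema □□p → □p.
Suppose □□p→□p is valid. Take Rxy and set V(p)={w : xR²w}. Then □□p at x, so □p at x, so p at y, i.e. ∃z(Rxz∧Rzy).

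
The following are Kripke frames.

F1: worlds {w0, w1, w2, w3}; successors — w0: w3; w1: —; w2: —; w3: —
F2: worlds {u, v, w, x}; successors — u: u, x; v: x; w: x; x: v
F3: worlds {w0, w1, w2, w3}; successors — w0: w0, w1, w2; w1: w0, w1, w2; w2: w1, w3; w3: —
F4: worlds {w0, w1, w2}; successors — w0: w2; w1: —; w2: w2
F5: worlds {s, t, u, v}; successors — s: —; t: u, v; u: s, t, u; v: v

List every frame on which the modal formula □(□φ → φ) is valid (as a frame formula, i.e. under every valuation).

The schema corresponds to shift-reflexivity: ∀x ∀y (Rxy → Ryy).
F1: fails — Rw0w3 but not Rw3w3.
F2: fails — Rwx but not Rxx.
F3: fails — Rw1w2 but not Rw2w2.
F4: condition met.
F5: fails — Rut but not Rtt.

F4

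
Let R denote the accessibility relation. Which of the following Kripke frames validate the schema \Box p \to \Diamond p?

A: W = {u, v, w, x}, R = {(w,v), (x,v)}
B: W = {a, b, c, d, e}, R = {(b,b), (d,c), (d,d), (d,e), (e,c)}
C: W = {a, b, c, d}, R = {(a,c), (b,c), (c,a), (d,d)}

C

The schema corresponds to seriality: \forall x \exists y Rxy.
A: fails — world u has no successor.
B: fails — world a has no successor.
C: ✓.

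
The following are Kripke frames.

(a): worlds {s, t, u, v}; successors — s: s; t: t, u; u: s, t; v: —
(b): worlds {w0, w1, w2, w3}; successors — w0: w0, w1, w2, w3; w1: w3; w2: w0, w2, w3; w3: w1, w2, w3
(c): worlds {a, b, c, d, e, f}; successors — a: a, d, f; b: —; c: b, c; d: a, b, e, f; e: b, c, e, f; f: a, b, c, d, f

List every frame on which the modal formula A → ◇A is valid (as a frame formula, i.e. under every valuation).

The schema corresponds to reflexivity: ∀x Rxx.
(a): fails — world u does not see itself.
(b): fails — world w1 does not see itself.
(c): fails — world b does not see itself.

none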